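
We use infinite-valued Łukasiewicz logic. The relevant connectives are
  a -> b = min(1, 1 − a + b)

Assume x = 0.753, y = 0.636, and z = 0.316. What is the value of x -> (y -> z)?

y -> z = min(1, 1 − 0.636 + 0.316) = min(1, 0.680) = 0.680
x -> (y -> z) = min(1, 1 − 0.753 + 0.680) = min(1, 0.927) = 0.927

0.927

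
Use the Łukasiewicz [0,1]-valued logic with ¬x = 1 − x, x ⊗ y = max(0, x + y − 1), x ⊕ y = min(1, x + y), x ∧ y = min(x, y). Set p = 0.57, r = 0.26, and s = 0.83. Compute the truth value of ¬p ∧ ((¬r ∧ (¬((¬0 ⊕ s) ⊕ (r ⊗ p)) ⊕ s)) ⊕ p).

0.43

¬p = 1 − 0.57 = 0.43
¬r = 1 − 0.26 = 0.74
¬0 = 1 − 0.00 = 1.00
¬0 ⊕ s = min(1, 1.00 + 0.83) = min(1, 1.83) = 1.00
r ⊗ p = max(0, 0.26 + 0.57 − 1) = max(0, -0.17) = 0.00
(¬0 ⊕ s) ⊕ (r ⊗ p) = min(1, 1.00 + 0.00) = min(1, 1.00) = 1.00
¬((¬0 ⊕ s) ⊕ (r ⊗ p)) = 1 − 1.00 = 0.00
¬((¬0 ⊕ s) ⊕ (r ⊗ p)) ⊕ s = min(1, 0.00 + 0.83) = min(1, 0.83) = 0.83
¬r ∧ (¬((¬0 ⊕ s) ⊕ (r ⊗ p)) ⊕ s) = min(0.74, 0.83) = 0.74
(¬r ∧ (¬((¬0 ⊕ s) ⊕ (r ⊗ p)) ⊕ s)) ⊕ p = min(1, 0.74 + 0.57) = min(1, 1.31) = 1.00
¬p ∧ ((¬r ∧ (¬((¬0 ⊕ s) ⊕ (r ⊗ p)) ⊕ s)) ⊕ p) = min(0.43, 1.00) = 0.43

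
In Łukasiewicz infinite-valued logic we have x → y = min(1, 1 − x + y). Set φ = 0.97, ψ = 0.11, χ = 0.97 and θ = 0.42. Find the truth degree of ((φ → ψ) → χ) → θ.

φ → ψ = min(1, 1 − 0.97 + 0.11) = min(1, 0.14) = 0.14
(φ → ψ) → χ = min(1, 1 − 0.14 + 0.97) = min(1, 1.83) = 1.00
((φ → ψ) → χ) → θ = min(1, 1 − 1.00 + 0.42) = min(1, 0.42) = 0.42

0.42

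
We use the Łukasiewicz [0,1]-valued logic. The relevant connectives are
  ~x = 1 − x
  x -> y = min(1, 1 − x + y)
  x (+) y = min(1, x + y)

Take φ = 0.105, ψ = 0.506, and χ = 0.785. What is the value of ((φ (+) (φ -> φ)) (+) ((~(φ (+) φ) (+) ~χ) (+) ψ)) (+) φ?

φ -> φ = min(1, 1 − 0.105 + 0.105) = min(1, 1.000) = 1.000
φ (+) (φ -> φ) = min(1, 0.105 + 1.000) = min(1, 1.105) = 1.000
φ (+) φ = min(1, 0.105 + 0.105) = min(1, 0.210) = 0.210
~(φ (+) φ) = 1 − 0.210 = 0.790
~χ = 1 − 0.785 = 0.215
~(φ (+) φ) (+) ~χ = min(1, 0.790 + 0.215) = min(1, 1.005) = 1.000
(~(φ (+) φ) (+) ~χ) (+) ψ = min(1, 1.000 + 0.506) = min(1, 1.506) = 1.000
(φ (+) (φ -> φ)) (+) ((~(φ (+) φ) (+) ~χ) (+) ψ) = min(1, 1.000 + 1.000) = min(1, 2.000) = 1.000
((φ (+) (φ -> φ)) (+) ((~(φ (+) φ) (+) ~χ) (+) ψ)) (+) φ = min(1, 1.000 + 0.105) = min(1, 1.105) = 1.000

1.000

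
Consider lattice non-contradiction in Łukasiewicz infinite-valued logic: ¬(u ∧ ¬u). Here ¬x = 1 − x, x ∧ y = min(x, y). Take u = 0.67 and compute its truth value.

0.67

¬u = 1 − 0.67 = 0.33
u ∧ ¬u = min(0.67, 0.33) = 0.33
¬(u ∧ ¬u) = 1 − 0.33 = 0.67
(The value 0.67 < 1 shows this instance is not satisfied; not a Ł∞-tautology — its value is 1 − min(a, 1−a).)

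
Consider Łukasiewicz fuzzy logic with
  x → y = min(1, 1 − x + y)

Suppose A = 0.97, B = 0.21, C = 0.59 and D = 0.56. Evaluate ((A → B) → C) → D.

0.56

A → B = min(1, 1 − 0.97 + 0.21) = min(1, 0.24) = 0.24
(A → B) → C = min(1, 1 − 0.24 + 0.59) = min(1, 1.35) = 1.00
((A → B) → C) → D = min(1, 1 − 1.00 + 0.56) = min(1, 0.56) = 0.56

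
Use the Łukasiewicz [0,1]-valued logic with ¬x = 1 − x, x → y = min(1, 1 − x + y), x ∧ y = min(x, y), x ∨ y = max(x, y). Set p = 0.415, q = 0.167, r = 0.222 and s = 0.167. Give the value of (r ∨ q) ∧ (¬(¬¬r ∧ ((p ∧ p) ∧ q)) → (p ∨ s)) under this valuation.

0.222

r ∨ q = max(0.222, 0.167) = 0.222
¬r = 1 − 0.222 = 0.778
¬¬r = 1 − 0.778 = 0.222
p ∧ p = min(0.415, 0.415) = 0.415
(p ∧ p) ∧ q = min(0.415, 0.167) = 0.167
¬¬r ∧ ((p ∧ p) ∧ q) = min(0.222, 0.167) = 0.167
¬(¬¬r ∧ ((p ∧ p) ∧ q)) = 1 − 0.167 = 0.833
p ∨ s = max(0.415, 0.167) = 0.415
¬(¬¬r ∧ ((p ∧ p) ∧ q)) → (p ∨ s) = min(1, 1 − 0.833 + 0.415) = min(1, 0.582) = 0.582
(r ∨ q) ∧ (¬(¬¬r ∧ ((p ∧ p) ∧ q)) → (p ∨ s)) = min(0.222, 0.582) = 0.222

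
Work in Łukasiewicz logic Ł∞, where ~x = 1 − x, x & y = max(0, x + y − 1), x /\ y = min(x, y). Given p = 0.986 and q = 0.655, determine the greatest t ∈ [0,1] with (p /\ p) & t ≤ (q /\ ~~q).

0.669

p /\ p = min(0.986, 0.986) = 0.986
So the left factor is p /\ p = 0.986.
~q = 1 − 0.655 = 0.345
~~q = 1 − 0.345 = 0.655
q /\ ~~q = min(0.655, 0.655) = 0.655
So the right-hand bound is q /\ ~~q = 0.655.
The residuum of the Łukasiewicz t-norm gives the supremum: min(1, 1 − 0.986 + 0.655).
1 − 0.986 + 0.655 = 0.669, so t = min(1, 0.669) = 0.669.
Check: 0.986 & 0.669 = max(0, 0.655) = 0.655 ≤ 0.655.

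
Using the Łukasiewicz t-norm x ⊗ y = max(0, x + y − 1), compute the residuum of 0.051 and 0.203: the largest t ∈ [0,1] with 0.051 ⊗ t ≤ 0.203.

1.000

The residuum of the Łukasiewicz t-norm gives the supremum: min(1, 1 − 0.051 + 0.203).
1 − 0.051 + 0.203 = 1.152, so t = min(1, 1.152) = 1.000.
Check: 0.051 ⊗ 1.000 = max(0, 0.051) = 0.051 ≤ 0.203.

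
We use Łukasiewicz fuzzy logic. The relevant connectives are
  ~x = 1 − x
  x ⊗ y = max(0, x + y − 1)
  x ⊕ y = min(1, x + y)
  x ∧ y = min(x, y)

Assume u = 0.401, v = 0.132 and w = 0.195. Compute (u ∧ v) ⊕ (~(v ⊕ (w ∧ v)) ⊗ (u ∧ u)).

u ∧ v = min(0.401, 0.132) = 0.132
w ∧ v = min(0.195, 0.132) = 0.132
v ⊕ (w ∧ v) = min(1, 0.132 + 0.132) = min(1, 0.264) = 0.264
~(v ⊕ (w ∧ v)) = 1 − 0.264 = 0.736
u ∧ u = min(0.401, 0.401) = 0.401
~(v ⊕ (w ∧ v)) ⊗ (u ∧ u) = max(0, 0.736 + 0.401 − 1) = max(0, 0.137) = 0.137
(u ∧ v) ⊕ (~(v ⊕ (w ∧ v)) ⊗ (u ∧ u)) = min(1, 0.132 + 0.137) = min(1, 0.269) = 0.269

0.269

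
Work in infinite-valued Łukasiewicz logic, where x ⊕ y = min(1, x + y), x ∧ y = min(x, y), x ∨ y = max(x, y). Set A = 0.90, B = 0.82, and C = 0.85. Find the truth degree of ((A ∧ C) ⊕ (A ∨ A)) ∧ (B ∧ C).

A ∧ C = min(0.90, 0.85) = 0.85
A ∨ A = max(0.90, 0.90) = 0.90
(A ∧ C) ⊕ (A ∨ A) = min(1, 0.85 + 0.90) = min(1, 1.75) = 1.00
B ∧ C = min(0.82, 0.85) = 0.82
((A ∧ C) ⊕ (A ∨ A)) ∧ (B ∧ C) = min(1.00, 0.82) = 0.82

0.82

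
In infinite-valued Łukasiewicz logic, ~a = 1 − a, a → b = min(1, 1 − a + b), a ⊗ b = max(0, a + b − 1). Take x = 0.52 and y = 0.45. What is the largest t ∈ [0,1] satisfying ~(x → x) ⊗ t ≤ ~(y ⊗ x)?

1.00

x → x = min(1, 1 − 0.52 + 0.52) = min(1, 1.00) = 1.00
~(x → x) = 1 − 1.00 = 0.00
So the left factor is ~(x → x) = 0.00.
y ⊗ x = max(0, 0.45 + 0.52 − 1) = max(0, -0.03) = 0.00
~(y ⊗ x) = 1 − 0.00 = 1.00
So the right-hand bound is ~(y ⊗ x) = 1.00.
The residuum of the Łukasiewicz t-norm gives the supremum: min(1, 1 − 0.00 + 1.00).
1 − 0.00 + 1.00 = 2.00, so t = min(1, 2.00) = 1.00.
Check: 0.00 ⊗ 1.00 = max(0, 0.00) = 0.00 ≤ 1.00.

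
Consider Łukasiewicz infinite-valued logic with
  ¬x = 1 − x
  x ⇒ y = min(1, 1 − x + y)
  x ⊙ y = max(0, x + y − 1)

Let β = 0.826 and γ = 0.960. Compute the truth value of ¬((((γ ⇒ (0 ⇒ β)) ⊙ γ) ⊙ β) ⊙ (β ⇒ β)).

0.214

0 ⇒ β = min(1, 1 − 0.000 + 0.826) = min(1, 1.826) = 1.000
γ ⇒ (0 ⇒ β) = min(1, 1 − 0.960 + 1.000) = min(1, 1.040) = 1.000
(γ ⇒ (0 ⇒ β)) ⊙ γ = max(0, 1.000 + 0.960 − 1) = max(0, 0.960) = 0.960
((γ ⇒ (0 ⇒ β)) ⊙ γ) ⊙ β = max(0, 0.960 + 0.826 − 1) = max(0, 0.786) = 0.786
β ⇒ β = min(1, 1 − 0.826 + 0.826) = min(1, 1.000) = 1.000
(((γ ⇒ (0 ⇒ β)) ⊙ γ) ⊙ β) ⊙ (β ⇒ β) = max(0, 0.786 + 1.000 − 1) = max(0, 0.786) = 0.786
¬((((γ ⇒ (0 ⇒ β)) ⊙ γ) ⊙ β) ⊙ (β ⇒ β)) = 1 − 0.786 = 0.214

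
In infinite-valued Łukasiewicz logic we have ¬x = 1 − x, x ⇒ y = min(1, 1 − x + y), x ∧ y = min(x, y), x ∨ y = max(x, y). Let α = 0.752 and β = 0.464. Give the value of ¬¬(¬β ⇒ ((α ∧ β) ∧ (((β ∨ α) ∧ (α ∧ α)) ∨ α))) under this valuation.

0.928

¬β = 1 − 0.464 = 0.536
α ∧ β = min(0.752, 0.464) = 0.464
β ∨ α = max(0.464, 0.752) = 0.752
α ∧ α = min(0.752, 0.752) = 0.752
(β ∨ α) ∧ (α ∧ α) = min(0.752, 0.752) = 0.752
((β ∨ α) ∧ (α ∧ α)) ∨ α = max(0.752, 0.752) = 0.752
(α ∧ β) ∧ (((β ∨ α) ∧ (α ∧ α)) ∨ α) = min(0.464, 0.752) = 0.464
¬β ⇒ ((α ∧ β) ∧ (((β ∨ α) ∧ (α ∧ α)) ∨ α)) = min(1, 1 − 0.536 + 0.464) = min(1, 0.928) = 0.928
¬(¬β ⇒ ((α ∧ β) ∧ (((β ∨ α) ∧ (α ∧ α)) ∨ α))) = 1 − 0.928 = 0.072
¬¬(¬β ⇒ ((α ∧ β) ∧ (((β ∨ α) ∧ (α ∧ α)) ∨ α))) = 1 − 0.072 = 0.928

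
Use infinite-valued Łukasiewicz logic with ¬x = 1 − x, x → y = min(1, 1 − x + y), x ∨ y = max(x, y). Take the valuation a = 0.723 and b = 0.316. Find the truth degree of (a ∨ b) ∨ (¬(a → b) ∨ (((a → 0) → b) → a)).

a ∨ b = max(0.723, 0.316) = 0.723
a → b = min(1, 1 − 0.723 + 0.316) = min(1, 0.593) = 0.593
¬(a → b) = 1 − 0.593 = 0.407
a → 0 = min(1, 1 − 0.723 + 0.000) = min(1, 0.277) = 0.277
(a → 0) → b = min(1, 1 − 0.277 + 0.316) = min(1, 1.039) = 1.000
((a → 0) → b) → a = min(1, 1 − 1.000 + 0.723) = min(1, 0.723) = 0.723
¬(a → b) ∨ (((a → 0) → b) → a) = max(0.407, 0.723) = 0.723
(a ∨ b) ∨ (¬(a → b) ∨ (((a → 0) → b) → a)) = max(0.723, 0.723) = 0.723

0.723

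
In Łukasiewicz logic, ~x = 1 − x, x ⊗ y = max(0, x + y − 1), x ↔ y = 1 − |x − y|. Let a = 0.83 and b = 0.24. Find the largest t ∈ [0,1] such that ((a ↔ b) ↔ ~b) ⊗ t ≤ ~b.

a ↔ b = 1 − |0.83 − 0.24| = 1 − 0.59 = 0.41
~b = 1 − 0.24 = 0.76
(a ↔ b) ↔ ~b = 1 − |0.41 − 0.76| = 1 − 0.35 = 0.65
So the left factor is (a ↔ b) ↔ ~b = 0.65.
So the right-hand bound is ~b = 0.76.
The residuum of the Łukasiewicz t-norm gives the supremum: min(1, 1 − 0.65 + 0.76).
1 − 0.65 + 0.76 = 1.11, so t = min(1, 1.11) = 1.00.
Check: 0.65 ⊗ 1.00 = max(0, 0.65) = 0.65 ≤ 0.76.

1.00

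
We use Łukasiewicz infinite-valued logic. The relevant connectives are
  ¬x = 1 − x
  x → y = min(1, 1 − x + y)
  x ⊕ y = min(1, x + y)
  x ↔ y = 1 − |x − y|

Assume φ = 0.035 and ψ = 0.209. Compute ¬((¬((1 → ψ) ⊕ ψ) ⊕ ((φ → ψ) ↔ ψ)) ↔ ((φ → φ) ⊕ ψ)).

0.209

1 → ψ = min(1, 1 − 1.000 + 0.209) = min(1, 0.209) = 0.209
(1 → ψ) ⊕ ψ = min(1, 0.209 + 0.209) = min(1, 0.418) = 0.418
¬((1 → ψ) ⊕ ψ) = 1 − 0.418 = 0.582
φ → ψ = min(1, 1 − 0.035 + 0.209) = min(1, 1.174) = 1.000
(φ → ψ) ↔ ψ = 1 − |1.000 − 0.209| = 1 − 0.791 = 0.209
¬((1 → ψ) ⊕ ψ) ⊕ ((φ → ψ) ↔ ψ) = min(1, 0.582 + 0.209) = min(1, 0.791) = 0.791
φ → φ = min(1, 1 − 0.035 + 0.035) = min(1, 1.000) = 1.000
(φ → φ) ⊕ ψ = min(1, 1.000 + 0.209) = min(1, 1.209) = 1.000
(¬((1 → ψ) ⊕ ψ) ⊕ ((φ → ψ) ↔ ψ)) ↔ ((φ → φ) ⊕ ψ) = 1 − |0.791 − 1.000| = 1 − 0.209 = 0.791
¬((¬((1 → ψ) ⊕ ψ) ⊕ ((φ → ψ) ↔ ψ)) ↔ ((φ → φ) ⊕ ψ)) = 1 − 0.791 = 0.209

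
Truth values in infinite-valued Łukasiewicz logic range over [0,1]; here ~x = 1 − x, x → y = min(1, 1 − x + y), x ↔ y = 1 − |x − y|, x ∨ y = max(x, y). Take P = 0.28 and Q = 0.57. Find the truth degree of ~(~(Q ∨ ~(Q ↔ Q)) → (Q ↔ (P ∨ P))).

Q ↔ Q = 1 − |0.57 − 0.57| = 1 − 0.00 = 1.00
~(Q ↔ Q) = 1 − 1.00 = 0.00
Q ∨ ~(Q ↔ Q) = max(0.57, 0.00) = 0.57
~(Q ∨ ~(Q ↔ Q)) = 1 − 0.57 = 0.43
P ∨ P = max(0.28, 0.28) = 0.28
Q ↔ (P ∨ P) = 1 − |0.57 − 0.28| = 1 − 0.29 = 0.71
~(Q ∨ ~(Q ↔ Q)) → (Q ↔ (P ∨ P)) = min(1, 1 − 0.43 + 0.71) = min(1, 1.28) = 1.00
~(~(Q ∨ ~(Q ↔ Q)) → (Q ↔ (P ∨ P))) = 1 − 1.00 = 0.00

0.00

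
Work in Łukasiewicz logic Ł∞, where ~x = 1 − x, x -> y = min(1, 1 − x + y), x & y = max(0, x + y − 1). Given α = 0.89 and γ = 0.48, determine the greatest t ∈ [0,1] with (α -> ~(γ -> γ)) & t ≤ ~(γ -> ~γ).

0.89

γ -> γ = min(1, 1 − 0.48 + 0.48) = min(1, 1.00) = 1.00
~(γ -> γ) = 1 − 1.00 = 0.00
α -> ~(γ -> γ) = min(1, 1 − 0.89 + 0.00) = min(1, 0.11) = 0.11
So the left factor is α -> ~(γ -> γ) = 0.11.
~γ = 1 − 0.48 = 0.52
γ -> ~γ = min(1, 1 − 0.48 + 0.52) = min(1, 1.04) = 1.00
~(γ -> ~γ) = 1 − 1.00 = 0.00
So the right-hand bound is ~(γ -> ~γ) = 0.00.
The residuum of the Łukasiewicz t-norm gives the supremum: min(1, 1 − 0.11 + 0.00).
1 − 0.11 + 0.00 = 0.89, so t = min(1, 0.89) = 0.89.
Check: 0.11 & 0.89 = max(0, 0.00) = 0.00 ≤ 0.00.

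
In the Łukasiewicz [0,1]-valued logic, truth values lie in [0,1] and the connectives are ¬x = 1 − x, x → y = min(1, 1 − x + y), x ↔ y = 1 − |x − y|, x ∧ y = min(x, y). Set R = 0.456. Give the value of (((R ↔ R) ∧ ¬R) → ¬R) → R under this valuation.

0.456

R ↔ R = 1 − |0.456 − 0.456| = 1 − 0.000 = 1.000
¬R = 1 − 0.456 = 0.544
(R ↔ R) ∧ ¬R = min(1.000, 0.544) = 0.544
((R ↔ R) ∧ ¬R) → ¬R = min(1, 1 − 0.544 + 0.544) = min(1, 1.000) = 1.000
(((R ↔ R) ∧ ¬R) → ¬R) → R = min(1, 1 − 1.000 + 0.456) = min(1, 0.456) = 0.456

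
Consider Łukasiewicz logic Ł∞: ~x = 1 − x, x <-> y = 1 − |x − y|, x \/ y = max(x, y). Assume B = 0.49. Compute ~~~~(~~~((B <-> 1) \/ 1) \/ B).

0.49

B <-> 1 = 1 − |0.49 − 1.00| = 1 − 0.51 = 0.49
(B <-> 1) \/ 1 = max(0.49, 1.00) = 1.00
~((B <-> 1) \/ 1) = 1 − 1.00 = 0.00
~~((B <-> 1) \/ 1) = 1 − 0.00 = 1.00
~~~((B <-> 1) \/ 1) = 1 − 1.00 = 0.00
~~~((B <-> 1) \/ 1) \/ B = max(0.00, 0.49) = 0.49
~(~~~((B <-> 1) \/ 1) \/ B) = 1 − 0.49 = 0.51
~~(~~~((B <-> 1) \/ 1) \/ B) = 1 − 0.51 = 0.49
~~~(~~~((B <-> 1) \/ 1) \/ B) = 1 − 0.49 = 0.51
~~~~(~~~((B <-> 1) \/ 1) \/ B) = 1 − 0.51 = 0.49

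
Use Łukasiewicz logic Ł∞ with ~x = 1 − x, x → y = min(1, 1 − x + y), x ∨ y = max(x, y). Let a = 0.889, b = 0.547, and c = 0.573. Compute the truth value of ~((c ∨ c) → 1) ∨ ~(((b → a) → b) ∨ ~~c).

0.427

c ∨ c = max(0.573, 0.573) = 0.573
(c ∨ c) → 1 = min(1, 1 − 0.573 + 1.000) = min(1, 1.427) = 1.000
~((c ∨ c) → 1) = 1 − 1.000 = 0.000
b → a = min(1, 1 − 0.547 + 0.889) = min(1, 1.342) = 1.000
(b → a) → b = min(1, 1 − 1.000 + 0.547) = min(1, 0.547) = 0.547
~c = 1 − 0.573 = 0.427
~~c = 1 − 0.427 = 0.573
((b → a) → b) ∨ ~~c = max(0.547, 0.573) = 0.573
~(((b → a) → b) ∨ ~~c) = 1 − 0.573 = 0.427
~((c ∨ c) → 1) ∨ ~(((b → a) → b) ∨ ~~c) = max(0.000, 0.427) = 0.427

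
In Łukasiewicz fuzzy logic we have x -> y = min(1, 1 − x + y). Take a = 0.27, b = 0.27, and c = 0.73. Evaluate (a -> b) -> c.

0.73

a -> b = min(1, 1 − 0.27 + 0.27) = min(1, 1.00) = 1.00
(a -> b) -> c = min(1, 1 − 1.00 + 0.73) = min(1, 0.73) = 0.73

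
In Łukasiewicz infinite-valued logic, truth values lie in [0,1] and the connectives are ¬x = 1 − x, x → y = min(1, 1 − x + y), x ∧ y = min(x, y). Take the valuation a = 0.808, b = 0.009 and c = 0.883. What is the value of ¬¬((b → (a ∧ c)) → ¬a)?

a ∧ c = min(0.808, 0.883) = 0.808
b → (a ∧ c) = min(1, 1 − 0.009 + 0.808) = min(1, 1.799) = 1.000
¬a = 1 − 0.808 = 0.192
(b → (a ∧ c)) → ¬a = min(1, 1 − 1.000 + 0.192) = min(1, 0.192) = 0.192
¬((b → (a ∧ c)) → ¬a) = 1 − 0.192 = 0.808
¬¬((b → (a ∧ c)) → ¬a) = 1 − 0.808 = 0.192

0.192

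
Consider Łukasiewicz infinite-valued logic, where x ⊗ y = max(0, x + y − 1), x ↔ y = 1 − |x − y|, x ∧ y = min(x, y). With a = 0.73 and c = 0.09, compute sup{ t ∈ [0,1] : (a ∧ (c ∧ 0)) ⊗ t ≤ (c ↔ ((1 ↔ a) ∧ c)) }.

c ∧ 0 = min(0.09, 0.00) = 0.00
a ∧ (c ∧ 0) = min(0.73, 0.00) = 0.00
So the left factor is a ∧ (c ∧ 0) = 0.00.
1 ↔ a = 1 − |1.00 − 0.73| = 1 − 0.27 = 0.73
(1 ↔ a) ∧ c = min(0.73, 0.09) = 0.09
c ↔ ((1 ↔ a) ∧ c) = 1 − |0.09 − 0.09| = 1 − 0.00 = 1.00
So the right-hand bound is c ↔ ((1 ↔ a) ∧ c) = 1.00.
The residuum of the Łukasiewicz t-norm gives the supremum: min(1, 1 − 0.00 + 1.00).
1 − 0.00 + 1.00 = 2.00, so t = min(1, 2.00) = 1.00.
Check: 0.00 ⊗ 1.00 = max(0, 0.00) = 0.00 ≤ 1.00.

1.00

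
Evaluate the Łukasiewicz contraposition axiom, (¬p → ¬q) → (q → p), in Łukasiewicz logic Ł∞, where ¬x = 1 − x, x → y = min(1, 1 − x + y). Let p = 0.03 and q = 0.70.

¬p = 1 − 0.03 = 0.97
¬q = 1 − 0.70 = 0.30
¬p → ¬q = min(1, 1 − 0.97 + 0.30) = min(1, 0.33) = 0.33
q → p = min(1, 1 − 0.70 + 0.03) = min(1, 0.33) = 0.33
(¬p → ¬q) → (q → p) = min(1, 1 − 0.33 + 0.33) = min(1, 1.00) = 1.00
(As expected: an axiom of Ł∞, always 1.)

1.00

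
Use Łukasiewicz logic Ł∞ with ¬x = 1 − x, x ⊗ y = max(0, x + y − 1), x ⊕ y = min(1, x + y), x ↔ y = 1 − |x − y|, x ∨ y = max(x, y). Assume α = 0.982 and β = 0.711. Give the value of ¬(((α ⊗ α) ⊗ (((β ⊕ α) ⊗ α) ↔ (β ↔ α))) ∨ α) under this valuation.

α ⊗ α = max(0, 0.982 + 0.982 − 1) = max(0, 0.964) = 0.964
β ⊕ α = min(1, 0.711 + 0.982) = min(1, 1.693) = 1.000
(β ⊕ α) ⊗ α = max(0, 1.000 + 0.982 − 1) = max(0, 0.982) = 0.982
β ↔ α = 1 − |0.711 − 0.982| = 1 − 0.271 = 0.729
((β ⊕ α) ⊗ α) ↔ (β ↔ α) = 1 − |0.982 − 0.729| = 1 − 0.253 = 0.747
(α ⊗ α) ⊗ (((β ⊕ α) ⊗ α) ↔ (β ↔ α)) = max(0, 0.964 + 0.747 − 1) = max(0, 0.711) = 0.711
((α ⊗ α) ⊗ (((β ⊕ α) ⊗ α) ↔ (β ↔ α))) ∨ α = max(0.711, 0.982) = 0.982
¬(((α ⊗ α) ⊗ (((β ⊕ α) ⊗ α) ↔ (β ↔ α))) ∨ α) = 1 − 0.982 = 0.018

0.018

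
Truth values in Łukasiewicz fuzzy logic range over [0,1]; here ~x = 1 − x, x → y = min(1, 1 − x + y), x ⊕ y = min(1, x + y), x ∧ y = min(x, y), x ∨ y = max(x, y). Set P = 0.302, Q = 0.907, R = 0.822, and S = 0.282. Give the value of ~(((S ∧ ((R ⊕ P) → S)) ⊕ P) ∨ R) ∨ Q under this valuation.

0.907

R ⊕ P = min(1, 0.822 + 0.302) = min(1, 1.124) = 1.000
(R ⊕ P) → S = min(1, 1 − 1.000 + 0.282) = min(1, 0.282) = 0.282
S ∧ ((R ⊕ P) → S) = min(0.282, 0.282) = 0.282
(S ∧ ((R ⊕ P) → S)) ⊕ P = min(1, 0.282 + 0.302) = min(1, 0.584) = 0.584
((S ∧ ((R ⊕ P) → S)) ⊕ P) ∨ R = max(0.584, 0.822) = 0.822
~(((S ∧ ((R ⊕ P) → S)) ⊕ P) ∨ R) = 1 − 0.822 = 0.178
~(((S ∧ ((R ⊕ P) → S)) ⊕ P) ∨ R) ∨ Q = max(0.178, 0.907) = 0.907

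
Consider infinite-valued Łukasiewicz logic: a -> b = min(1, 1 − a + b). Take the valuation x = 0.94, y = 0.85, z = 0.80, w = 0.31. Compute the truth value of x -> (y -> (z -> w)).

z -> w = min(1, 1 − 0.80 + 0.31) = min(1, 0.51) = 0.51
y -> (z -> w) = min(1, 1 − 0.85 + 0.51) = min(1, 0.66) = 0.66
x -> (y -> (z -> w)) = min(1, 1 − 0.94 + 0.66) = min(1, 0.72) = 0.72

0.72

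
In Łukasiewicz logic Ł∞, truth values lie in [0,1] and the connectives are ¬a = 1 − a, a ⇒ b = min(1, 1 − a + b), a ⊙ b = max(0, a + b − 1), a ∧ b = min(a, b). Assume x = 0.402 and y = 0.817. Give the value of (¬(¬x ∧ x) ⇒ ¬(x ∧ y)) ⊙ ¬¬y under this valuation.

0.817

¬x = 1 − 0.402 = 0.598
¬x ∧ x = min(0.598, 0.402) = 0.402
¬(¬x ∧ x) = 1 − 0.402 = 0.598
x ∧ y = min(0.402, 0.817) = 0.402
¬(x ∧ y) = 1 − 0.402 = 0.598
¬(¬x ∧ x) ⇒ ¬(x ∧ y) = min(1, 1 − 0.598 + 0.598) = min(1, 1.000) = 1.000
¬y = 1 − 0.817 = 0.183
¬¬y = 1 − 0.183 = 0.817
(¬(¬x ∧ x) ⇒ ¬(x ∧ y)) ⊙ ¬¬y = max(0, 1.000 + 0.817 − 1) = max(0, 0.817) = 0.817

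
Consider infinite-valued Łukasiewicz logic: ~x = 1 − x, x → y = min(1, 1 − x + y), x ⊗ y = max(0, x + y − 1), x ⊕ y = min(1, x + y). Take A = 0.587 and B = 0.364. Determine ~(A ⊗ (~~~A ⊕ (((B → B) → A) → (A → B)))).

0.413

~A = 1 − 0.587 = 0.413
~~A = 1 − 0.413 = 0.587
~~~A = 1 − 0.587 = 0.413
B → B = min(1, 1 − 0.364 + 0.364) = min(1, 1.000) = 1.000
(B → B) → A = min(1, 1 − 1.000 + 0.587) = min(1, 0.587) = 0.587
A → B = min(1, 1 − 0.587 + 0.364) = min(1, 0.777) = 0.777
((B → B) → A) → (A → B) = min(1, 1 − 0.587 + 0.777) = min(1, 1.190) = 1.000
~~~A ⊕ (((B → B) → A) → (A → B)) = min(1, 0.413 + 1.000) = min(1, 1.413) = 1.000
A ⊗ (~~~A ⊕ (((B → B) → A) → (A → B))) = max(0, 0.587 + 1.000 − 1) = max(0, 0.587) = 0.587
~(A ⊗ (~~~A ⊕ (((B → B) → A) → (A → B)))) = 1 − 0.587 = 0.413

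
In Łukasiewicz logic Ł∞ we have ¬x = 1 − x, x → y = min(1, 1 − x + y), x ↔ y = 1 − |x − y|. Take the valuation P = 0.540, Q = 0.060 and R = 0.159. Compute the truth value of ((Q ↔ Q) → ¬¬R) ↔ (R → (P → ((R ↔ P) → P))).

Q ↔ Q = 1 − |0.060 − 0.060| = 1 − 0.000 = 1.000
¬R = 1 − 0.159 = 0.841
¬¬R = 1 − 0.841 = 0.159
(Q ↔ Q) → ¬¬R = min(1, 1 − 1.000 + 0.159) = min(1, 0.159) = 0.159
R ↔ P = 1 − |0.159 − 0.540| = 1 − 0.381 = 0.619
(R ↔ P) → P = min(1, 1 − 0.619 + 0.540) = min(1, 0.921) = 0.921
P → ((R ↔ P) → P) = min(1, 1 − 0.540 + 0.921) = min(1, 1.381) = 1.000
R → (P → ((R ↔ P) → P)) = min(1, 1 − 0.159 + 1.000) = min(1, 1.841) = 1.000
((Q ↔ Q) → ¬¬R) ↔ (R → (P → ((R ↔ P) → P))) = 1 − |0.159 − 1.000| = 1 − 0.841 = 0.159

0.159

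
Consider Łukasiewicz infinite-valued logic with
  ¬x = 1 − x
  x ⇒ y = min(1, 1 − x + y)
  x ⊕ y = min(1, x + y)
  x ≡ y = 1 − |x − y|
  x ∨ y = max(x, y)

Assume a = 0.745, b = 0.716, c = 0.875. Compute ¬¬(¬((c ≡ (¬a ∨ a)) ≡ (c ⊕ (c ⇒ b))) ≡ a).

0.385

¬a = 1 − 0.745 = 0.255
¬a ∨ a = max(0.255, 0.745) = 0.745
c ≡ (¬a ∨ a) = 1 − |0.875 − 0.745| = 1 − 0.130 = 0.870
c ⇒ b = min(1, 1 − 0.875 + 0.716) = min(1, 0.841) = 0.841
c ⊕ (c ⇒ b) = min(1, 0.875 + 0.841) = min(1, 1.716) = 1.000
(c ≡ (¬a ∨ a)) ≡ (c ⊕ (c ⇒ b)) = 1 − |0.870 − 1.000| = 1 − 0.130 = 0.870
¬((c ≡ (¬a ∨ a)) ≡ (c ⊕ (c ⇒ b))) = 1 − 0.870 = 0.130
¬((c ≡ (¬a ∨ a)) ≡ (c ⊕ (c ⇒ b))) ≡ a = 1 − |0.130 − 0.745| = 1 − 0.615 = 0.385
¬(¬((c ≡ (¬a ∨ a)) ≡ (c ⊕ (c ⇒ b))) ≡ a) = 1 − 0.385 = 0.615
¬¬(¬((c ≡ (¬a ∨ a)) ≡ (c ⊕ (c ⇒ b))) ≡ a) = 1 − 0.615 = 0.385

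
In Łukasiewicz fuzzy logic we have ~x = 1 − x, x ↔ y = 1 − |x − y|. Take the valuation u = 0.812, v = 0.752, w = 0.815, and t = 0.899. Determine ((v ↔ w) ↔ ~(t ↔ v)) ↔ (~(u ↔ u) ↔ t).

v ↔ w = 1 − |0.752 − 0.815| = 1 − 0.063 = 0.937
t ↔ v = 1 − |0.899 − 0.752| = 1 − 0.147 = 0.853
~(t ↔ v) = 1 − 0.853 = 0.147
(v ↔ w) ↔ ~(t ↔ v) = 1 − |0.937 − 0.147| = 1 − 0.790 = 0.210
u ↔ u = 1 − |0.812 − 0.812| = 1 − 0.000 = 1.000
~(u ↔ u) = 1 − 1.000 = 0.000
~(u ↔ u) ↔ t = 1 − |0.000 − 0.899| = 1 − 0.899 = 0.101
((v ↔ w) ↔ ~(t ↔ v)) ↔ (~(u ↔ u) ↔ t) = 1 − |0.210 − 0.101| = 1 − 0.109 = 0.891

0.891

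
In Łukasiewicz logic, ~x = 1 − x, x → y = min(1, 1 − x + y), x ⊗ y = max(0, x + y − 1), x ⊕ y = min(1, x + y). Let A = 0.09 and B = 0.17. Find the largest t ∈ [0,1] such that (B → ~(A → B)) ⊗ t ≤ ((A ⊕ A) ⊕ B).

0.52

A → B = min(1, 1 − 0.09 + 0.17) = min(1, 1.08) = 1.00
~(A → B) = 1 − 1.00 = 0.00
B → ~(A → B) = min(1, 1 − 0.17 + 0.00) = min(1, 0.83) = 0.83
So the left factor is B → ~(A → B) = 0.83.
A ⊕ A = min(1, 0.09 + 0.09) = min(1, 0.18) = 0.18
(A ⊕ A) ⊕ B = min(1, 0.18 + 0.17) = min(1, 0.35) = 0.35
So the right-hand bound is (A ⊕ A) ⊕ B = 0.35.
The residuum of the Łukasiewicz t-norm gives the supremum: min(1, 1 − 0.83 + 0.35).
1 − 0.83 + 0.35 = 0.52, so t = min(1, 0.52) = 0.52.
Check: 0.83 ⊗ 0.52 = max(0, 0.35) = 0.35 ≤ 0.35.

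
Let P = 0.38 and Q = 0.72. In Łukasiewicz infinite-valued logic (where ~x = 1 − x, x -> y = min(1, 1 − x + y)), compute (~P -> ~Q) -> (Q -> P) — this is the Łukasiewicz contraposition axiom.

1.00

~P = 1 − 0.38 = 0.62
~Q = 1 − 0.72 = 0.28
~P -> ~Q = min(1, 1 − 0.62 + 0.28) = min(1, 0.66) = 0.66
Q -> P = min(1, 1 − 0.72 + 0.38) = min(1, 0.66) = 0.66
(~P -> ~Q) -> (Q -> P) = min(1, 1 − 0.66 + 0.66) = min(1, 1.00) = 1.00
(As expected: an axiom of Ł∞, always 1.)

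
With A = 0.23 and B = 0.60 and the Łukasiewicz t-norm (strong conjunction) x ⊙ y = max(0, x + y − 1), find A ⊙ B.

A ⊙ B = max(0, 0.23 + 0.60 − 1) = max(0, -0.17) = 0.00
For comparison, the Gödel (minimum) t-norm min(x, y) would give 0.23.

0.00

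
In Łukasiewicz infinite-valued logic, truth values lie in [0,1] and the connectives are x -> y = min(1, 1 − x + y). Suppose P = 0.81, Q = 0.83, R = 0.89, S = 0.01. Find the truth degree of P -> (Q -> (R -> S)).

0.48

R -> S = min(1, 1 − 0.89 + 0.01) = min(1, 0.12) = 0.12
Q -> (R -> S) = min(1, 1 − 0.83 + 0.12) = min(1, 0.29) = 0.29
P -> (Q -> (R -> S)) = min(1, 1 − 0.81 + 0.29) = min(1, 0.48) = 0.48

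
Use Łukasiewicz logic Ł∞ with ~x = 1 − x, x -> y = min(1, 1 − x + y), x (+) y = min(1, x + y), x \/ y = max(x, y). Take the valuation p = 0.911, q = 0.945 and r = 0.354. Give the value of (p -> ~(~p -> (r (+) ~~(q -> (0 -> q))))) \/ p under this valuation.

0.911

~p = 1 − 0.911 = 0.089
0 -> q = min(1, 1 − 0.000 + 0.945) = min(1, 1.945) = 1.000
q -> (0 -> q) = min(1, 1 − 0.945 + 1.000) = min(1, 1.055) = 1.000
~(q -> (0 -> q)) = 1 − 1.000 = 0.000
~~(q -> (0 -> q)) = 1 − 0.000 = 1.000
r (+) ~~(q -> (0 -> q)) = min(1, 0.354 + 1.000) = min(1, 1.354) = 1.000
~p -> (r (+) ~~(q -> (0 -> q))) = min(1, 1 − 0.089 + 1.000) = min(1, 1.911) = 1.000
~(~p -> (r (+) ~~(q -> (0 -> q)))) = 1 − 1.000 = 0.000
p -> ~(~p -> (r (+) ~~(q -> (0 -> q)))) = min(1, 1 − 0.911 + 0.000) = min(1, 0.089) = 0.089
(p -> ~(~p -> (r (+) ~~(q -> (0 -> q))))) \/ p = max(0.089, 0.911) = 0.911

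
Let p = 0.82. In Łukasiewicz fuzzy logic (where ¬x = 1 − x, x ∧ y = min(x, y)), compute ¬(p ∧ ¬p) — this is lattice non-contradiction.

¬p = 1 − 0.82 = 0.18
p ∧ ¬p = min(0.82, 0.18) = 0.18
¬(p ∧ ¬p) = 1 − 0.18 = 0.82
(The value 0.82 < 1 shows this instance is not satisfied; not a Ł∞-tautology — its value is 1 − min(a, 1−a).)

0.82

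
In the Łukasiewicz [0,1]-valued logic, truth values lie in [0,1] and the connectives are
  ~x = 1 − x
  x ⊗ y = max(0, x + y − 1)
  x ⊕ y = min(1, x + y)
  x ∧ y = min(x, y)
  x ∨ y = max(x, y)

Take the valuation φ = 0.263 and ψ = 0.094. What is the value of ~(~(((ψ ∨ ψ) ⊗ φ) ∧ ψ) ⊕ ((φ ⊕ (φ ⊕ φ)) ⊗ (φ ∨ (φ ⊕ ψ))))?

0.000

ψ ∨ ψ = max(0.094, 0.094) = 0.094
(ψ ∨ ψ) ⊗ φ = max(0, 0.094 + 0.263 − 1) = max(0, -0.643) = 0.000
((ψ ∨ ψ) ⊗ φ) ∧ ψ = min(0.000, 0.094) = 0.000
~(((ψ ∨ ψ) ⊗ φ) ∧ ψ) = 1 − 0.000 = 1.000
φ ⊕ φ = min(1, 0.263 + 0.263) = min(1, 0.526) = 0.526
φ ⊕ (φ ⊕ φ) = min(1, 0.263 + 0.526) = min(1, 0.789) = 0.789
φ ⊕ ψ = min(1, 0.263 + 0.094) = min(1, 0.357) = 0.357
φ ∨ (φ ⊕ ψ) = max(0.263, 0.357) = 0.357
(φ ⊕ (φ ⊕ φ)) ⊗ (φ ∨ (φ ⊕ ψ)) = max(0, 0.789 + 0.357 − 1) = max(0, 0.146) = 0.146
~(((ψ ∨ ψ) ⊗ φ) ∧ ψ) ⊕ ((φ ⊕ (φ ⊕ φ)) ⊗ (φ ∨ (φ ⊕ ψ))) = min(1, 1.000 + 0.146) = min(1, 1.146) = 1.000
~(~(((ψ ∨ ψ) ⊗ φ) ∧ ψ) ⊕ ((φ ⊕ (φ ⊕ φ)) ⊗ (φ ∨ (φ ⊕ ψ)))) = 1 − 1.000 = 0.000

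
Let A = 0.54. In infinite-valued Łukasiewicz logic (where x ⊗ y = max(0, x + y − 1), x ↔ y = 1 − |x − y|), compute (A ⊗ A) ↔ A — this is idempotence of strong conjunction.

A ⊗ A = max(0, 0.54 + 0.54 − 1) = max(0, 0.08) = 0.08
(A ⊗ A) ↔ A = 1 − |0.08 − 0.54| = 1 − 0.46 = 0.54
(The value 0.54 < 1 shows this instance is not satisfied; fails in Ł∞ since a ⊗ a = max(0, 2a−1) ≠ a in general.)

0.54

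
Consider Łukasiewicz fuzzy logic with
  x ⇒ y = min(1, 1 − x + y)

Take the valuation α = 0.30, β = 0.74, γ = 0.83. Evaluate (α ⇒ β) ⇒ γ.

0.83

α ⇒ β = min(1, 1 − 0.30 + 0.74) = min(1, 1.44) = 1.00
(α ⇒ β) ⇒ γ = min(1, 1 − 1.00 + 0.83) = min(1, 0.83) = 0.83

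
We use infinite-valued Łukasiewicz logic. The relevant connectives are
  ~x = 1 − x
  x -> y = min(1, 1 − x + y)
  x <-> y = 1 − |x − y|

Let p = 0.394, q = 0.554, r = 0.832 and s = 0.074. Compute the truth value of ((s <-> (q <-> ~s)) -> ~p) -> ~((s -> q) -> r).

0.168

~s = 1 − 0.074 = 0.926
q <-> ~s = 1 − |0.554 − 0.926| = 1 − 0.372 = 0.628
s <-> (q <-> ~s) = 1 − |0.074 − 0.628| = 1 − 0.554 = 0.446
~p = 1 − 0.394 = 0.606
(s <-> (q <-> ~s)) -> ~p = min(1, 1 − 0.446 + 0.606) = min(1, 1.160) = 1.000
s -> q = min(1, 1 − 0.074 + 0.554) = min(1, 1.480) = 1.000
(s -> q) -> r = min(1, 1 − 1.000 + 0.832) = min(1, 0.832) = 0.832
~((s -> q) -> r) = 1 − 0.832 = 0.168
((s <-> (q <-> ~s)) -> ~p) -> ~((s -> q) -> r) = min(1, 1 − 1.000 + 0.168) = min(1, 0.168) = 0.168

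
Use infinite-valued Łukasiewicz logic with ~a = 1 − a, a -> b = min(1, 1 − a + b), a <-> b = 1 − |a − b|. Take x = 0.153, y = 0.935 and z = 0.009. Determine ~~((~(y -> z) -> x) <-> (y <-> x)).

y -> z = min(1, 1 − 0.935 + 0.009) = min(1, 0.074) = 0.074
~(y -> z) = 1 − 0.074 = 0.926
~(y -> z) -> x = min(1, 1 − 0.926 + 0.153) = min(1, 0.227) = 0.227
y <-> x = 1 − |0.935 − 0.153| = 1 − 0.782 = 0.218
(~(y -> z) -> x) <-> (y <-> x) = 1 − |0.227 − 0.218| = 1 − 0.009 = 0.991
~((~(y -> z) -> x) <-> (y <-> x)) = 1 − 0.991 = 0.009
~~((~(y -> z) -> x) <-> (y <-> x)) = 1 − 0.009 = 0.991

0.991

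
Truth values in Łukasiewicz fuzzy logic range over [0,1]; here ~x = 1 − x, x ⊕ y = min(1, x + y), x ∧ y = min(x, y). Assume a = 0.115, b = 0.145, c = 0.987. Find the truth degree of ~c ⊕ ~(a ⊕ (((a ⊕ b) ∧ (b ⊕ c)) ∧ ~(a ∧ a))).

0.638

~c = 1 − 0.987 = 0.013
a ⊕ b = min(1, 0.115 + 0.145) = min(1, 0.260) = 0.260
b ⊕ c = min(1, 0.145 + 0.987) = min(1, 1.132) = 1.000
(a ⊕ b) ∧ (b ⊕ c) = min(0.260, 1.000) = 0.260
a ∧ a = min(0.115, 0.115) = 0.115
~(a ∧ a) = 1 − 0.115 = 0.885
((a ⊕ b) ∧ (b ⊕ c)) ∧ ~(a ∧ a) = min(0.260, 0.885) = 0.260
a ⊕ (((a ⊕ b) ∧ (b ⊕ c)) ∧ ~(a ∧ a)) = min(1, 0.115 + 0.260) = min(1, 0.375) = 0.375
~(a ⊕ (((a ⊕ b) ∧ (b ⊕ c)) ∧ ~(a ∧ a))) = 1 − 0.375 = 0.625
~c ⊕ ~(a ⊕ (((a ⊕ b) ∧ (b ⊕ c)) ∧ ~(a ∧ a))) = min(1, 0.013 + 0.625) = min(1, 0.638) = 0.638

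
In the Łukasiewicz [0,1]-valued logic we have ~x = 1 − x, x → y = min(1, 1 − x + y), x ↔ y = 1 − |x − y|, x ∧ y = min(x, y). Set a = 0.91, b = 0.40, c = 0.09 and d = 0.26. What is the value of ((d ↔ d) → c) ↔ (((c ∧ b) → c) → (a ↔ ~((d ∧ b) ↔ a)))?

0.35

d ↔ d = 1 − |0.26 − 0.26| = 1 − 0.00 = 1.00
(d ↔ d) → c = min(1, 1 − 1.00 + 0.09) = min(1, 0.09) = 0.09
c ∧ b = min(0.09, 0.40) = 0.09
(c ∧ b) → c = min(1, 1 − 0.09 + 0.09) = min(1, 1.00) = 1.00
d ∧ b = min(0.26, 0.40) = 0.26
(d ∧ b) ↔ a = 1 − |0.26 − 0.91| = 1 − 0.65 = 0.35
~((d ∧ b) ↔ a) = 1 − 0.35 = 0.65
a ↔ ~((d ∧ b) ↔ a) = 1 − |0.91 − 0.65| = 1 − 0.26 = 0.74
((c ∧ b) → c) → (a ↔ ~((d ∧ b) ↔ a)) = min(1, 1 − 1.00 + 0.74) = min(1, 0.74) = 0.74
((d ↔ d) → c) ↔ (((c ∧ b) → c) → (a ↔ ~((d ∧ b) ↔ a))) = 1 − |0.09 − 0.74| = 1 − 0.65 = 0.35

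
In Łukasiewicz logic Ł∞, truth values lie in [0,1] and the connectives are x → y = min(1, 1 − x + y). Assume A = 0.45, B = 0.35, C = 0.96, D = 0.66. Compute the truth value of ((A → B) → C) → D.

A → B = min(1, 1 − 0.45 + 0.35) = min(1, 0.90) = 0.90
(A → B) → C = min(1, 1 − 0.90 + 0.96) = min(1, 1.06) = 1.00
((A → B) → C) → D = min(1, 1 − 1.00 + 0.66) = min(1, 0.66) = 0.66

0.66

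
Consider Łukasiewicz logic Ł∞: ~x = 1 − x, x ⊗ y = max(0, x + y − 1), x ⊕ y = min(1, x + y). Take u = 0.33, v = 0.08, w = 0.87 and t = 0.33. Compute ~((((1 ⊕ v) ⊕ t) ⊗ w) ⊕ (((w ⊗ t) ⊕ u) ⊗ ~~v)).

1 ⊕ v = min(1, 1.00 + 0.08) = min(1, 1.08) = 1.00
(1 ⊕ v) ⊕ t = min(1, 1.00 + 0.33) = min(1, 1.33) = 1.00
((1 ⊕ v) ⊕ t) ⊗ w = max(0, 1.00 + 0.87 − 1) = max(0, 0.87) = 0.87
w ⊗ t = max(0, 0.87 + 0.33 − 1) = max(0, 0.20) = 0.20
(w ⊗ t) ⊕ u = min(1, 0.20 + 0.33) = min(1, 0.53) = 0.53
~v = 1 − 0.08 = 0.92
~~v = 1 − 0.92 = 0.08
((w ⊗ t) ⊕ u) ⊗ ~~v = max(0, 0.53 + 0.08 − 1) = max(0, -0.39) = 0.00
(((1 ⊕ v) ⊕ t) ⊗ w) ⊕ (((w ⊗ t) ⊕ u) ⊗ ~~v) = min(1, 0.87 + 0.00) = min(1, 0.87) = 0.87
~((((1 ⊕ v) ⊕ t) ⊗ w) ⊕ (((w ⊗ t) ⊕ u) ⊗ ~~v)) = 1 − 0.87 = 0.13

0.13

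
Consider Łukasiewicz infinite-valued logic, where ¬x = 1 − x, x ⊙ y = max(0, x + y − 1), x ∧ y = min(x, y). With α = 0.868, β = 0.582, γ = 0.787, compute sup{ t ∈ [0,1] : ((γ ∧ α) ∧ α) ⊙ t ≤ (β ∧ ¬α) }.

0.345

γ ∧ α = min(0.787, 0.868) = 0.787
(γ ∧ α) ∧ α = min(0.787, 0.868) = 0.787
So the left factor is (γ ∧ α) ∧ α = 0.787.
¬α = 1 − 0.868 = 0.132
β ∧ ¬α = min(0.582, 0.132) = 0.132
So the right-hand bound is β ∧ ¬α = 0.132.
The residuum of the Łukasiewicz t-norm gives the supremum: min(1, 1 − 0.787 + 0.132).
1 − 0.787 + 0.132 = 0.345, so t = min(1, 0.345) = 0.345.
Check: 0.787 ⊙ 0.345 = max(0, 0.132) = 0.132 ≤ 0.132.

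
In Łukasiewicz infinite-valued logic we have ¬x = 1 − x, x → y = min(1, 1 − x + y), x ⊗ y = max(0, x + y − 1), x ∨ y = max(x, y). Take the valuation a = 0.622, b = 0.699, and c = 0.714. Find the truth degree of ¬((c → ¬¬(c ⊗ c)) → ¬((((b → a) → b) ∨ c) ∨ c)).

c ⊗ c = max(0, 0.714 + 0.714 − 1) = max(0, 0.428) = 0.428
¬(c ⊗ c) = 1 − 0.428 = 0.572
¬¬(c ⊗ c) = 1 − 0.572 = 0.428
c → ¬¬(c ⊗ c) = min(1, 1 − 0.714 + 0.428) = min(1, 0.714) = 0.714
b → a = min(1, 1 − 0.699 + 0.622) = min(1, 0.923) = 0.923
(b → a) → b = min(1, 1 − 0.923 + 0.699) = min(1, 0.776) = 0.776
((b → a) → b) ∨ c = max(0.776, 0.714) = 0.776
(((b → a) → b) ∨ c) ∨ c = max(0.776, 0.714) = 0.776
¬((((b → a) → b) ∨ c) ∨ c) = 1 − 0.776 = 0.224
(c → ¬¬(c ⊗ c)) → ¬((((b → a) → b) ∨ c) ∨ c) = min(1, 1 − 0.714 + 0.224) = min(1, 0.510) = 0.510
¬((c → ¬¬(c ⊗ c)) → ¬((((b → a) → b) ∨ c) ∨ c)) = 1 − 0.510 = 0.490

0.490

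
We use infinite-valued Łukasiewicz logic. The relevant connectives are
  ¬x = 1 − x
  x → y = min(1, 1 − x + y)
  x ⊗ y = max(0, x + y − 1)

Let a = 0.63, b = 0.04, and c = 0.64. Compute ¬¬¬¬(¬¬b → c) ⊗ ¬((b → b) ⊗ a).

¬b = 1 − 0.04 = 0.96
¬¬b = 1 − 0.96 = 0.04
¬¬b → c = min(1, 1 − 0.04 + 0.64) = min(1, 1.60) = 1.00
¬(¬¬b → c) = 1 − 1.00 = 0.00
¬¬(¬¬b → c) = 1 − 0.00 = 1.00
¬¬¬(¬¬b → c) = 1 − 1.00 = 0.00
¬¬¬¬(¬¬b → c) = 1 − 0.00 = 1.00
b → b = min(1, 1 − 0.04 + 0.04) = min(1, 1.00) = 1.00
(b → b) ⊗ a = max(0, 1.00 + 0.63 − 1) = max(0, 0.63) = 0.63
¬((b → b) ⊗ a) = 1 − 0.63 = 0.37
¬¬¬¬(¬¬b → c) ⊗ ¬((b → b) ⊗ a) = max(0, 1.00 + 0.37 − 1) = max(0, 0.37) = 0.37

0.37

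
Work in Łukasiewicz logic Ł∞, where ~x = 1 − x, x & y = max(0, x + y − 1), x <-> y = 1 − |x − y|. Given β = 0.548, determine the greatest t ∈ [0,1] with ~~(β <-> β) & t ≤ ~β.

β <-> β = 1 − |0.548 − 0.548| = 1 − 0.000 = 1.000
~(β <-> β) = 1 − 1.000 = 0.000
~~(β <-> β) = 1 − 0.000 = 1.000
So the left factor is ~~(β <-> β) = 1.000.
~β = 1 − 0.548 = 0.452
So the right-hand bound is ~β = 0.452.
The residuum of the Łukasiewicz t-norm gives the supremum: min(1, 1 − 1.000 + 0.452).
1 − 1.000 + 0.452 = 0.452, so t = min(1, 0.452) = 0.452.
Check: 1.000 & 0.452 = max(0, 0.452) = 0.452 ≤ 0.452.

0.452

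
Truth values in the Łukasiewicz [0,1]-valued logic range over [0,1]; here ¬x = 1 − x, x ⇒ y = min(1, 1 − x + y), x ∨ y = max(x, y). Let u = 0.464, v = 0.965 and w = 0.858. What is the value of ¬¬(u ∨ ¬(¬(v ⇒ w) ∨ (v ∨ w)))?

v ⇒ w = min(1, 1 − 0.965 + 0.858) = min(1, 0.893) = 0.893
¬(v ⇒ w) = 1 − 0.893 = 0.107
v ∨ w = max(0.965, 0.858) = 0.965
¬(v ⇒ w) ∨ (v ∨ w) = max(0.107, 0.965) = 0.965
¬(¬(v ⇒ w) ∨ (v ∨ w)) = 1 − 0.965 = 0.035
u ∨ ¬(¬(v ⇒ w) ∨ (v ∨ w)) = max(0.464, 0.035) = 0.464
¬(u ∨ ¬(¬(v ⇒ w) ∨ (v ∨ w))) = 1 − 0.464 = 0.536
¬¬(u ∨ ¬(¬(v ⇒ w) ∨ (v ∨ w))) = 1 − 0.536 = 0.464

0.464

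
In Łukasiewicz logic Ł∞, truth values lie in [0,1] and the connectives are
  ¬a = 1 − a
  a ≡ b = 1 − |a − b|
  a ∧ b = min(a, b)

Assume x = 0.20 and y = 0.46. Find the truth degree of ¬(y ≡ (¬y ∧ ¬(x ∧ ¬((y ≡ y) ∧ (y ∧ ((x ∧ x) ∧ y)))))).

¬y = 1 − 0.46 = 0.54
y ≡ y = 1 − |0.46 − 0.46| = 1 − 0.00 = 1.00
x ∧ x = min(0.20, 0.20) = 0.20
(x ∧ x) ∧ y = min(0.20, 0.46) = 0.20
y ∧ ((x ∧ x) ∧ y) = min(0.46, 0.20) = 0.20
(y ≡ y) ∧ (y ∧ ((x ∧ x) ∧ y)) = min(1.00, 0.20) = 0.20
¬((y ≡ y) ∧ (y ∧ ((x ∧ x) ∧ y))) = 1 − 0.20 = 0.80
x ∧ ¬((y ≡ y) ∧ (y ∧ ((x ∧ x) ∧ y))) = min(0.20, 0.80) = 0.20
¬(x ∧ ¬((y ≡ y) ∧ (y ∧ ((x ∧ x) ∧ y)))) = 1 − 0.20 = 0.80
¬y ∧ ¬(x ∧ ¬((y ≡ y) ∧ (y ∧ ((x ∧ x) ∧ y)))) = min(0.54, 0.80) = 0.54
y ≡ (¬y ∧ ¬(x ∧ ¬((y ≡ y) ∧ (y ∧ ((x ∧ x) ∧ y))))) = 1 − |0.46 − 0.54| = 1 − 0.08 = 0.92
¬(y ≡ (¬y ∧ ¬(x ∧ ¬((y ≡ y) ∧ (y ∧ ((x ∧ x) ∧ y)))))) = 1 − 0.92 = 0.08

0.08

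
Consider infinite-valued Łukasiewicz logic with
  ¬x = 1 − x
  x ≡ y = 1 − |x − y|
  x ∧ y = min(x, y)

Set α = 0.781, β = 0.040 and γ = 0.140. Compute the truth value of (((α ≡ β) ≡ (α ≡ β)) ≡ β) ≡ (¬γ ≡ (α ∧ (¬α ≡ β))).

0.119

α ≡ β = 1 − |0.781 − 0.040| = 1 − 0.741 = 0.259
(α ≡ β) ≡ (α ≡ β) = 1 − |0.259 − 0.259| = 1 − 0.000 = 1.000
((α ≡ β) ≡ (α ≡ β)) ≡ β = 1 − |1.000 − 0.040| = 1 − 0.960 = 0.040
¬γ = 1 − 0.140 = 0.860
¬α = 1 − 0.781 = 0.219
¬α ≡ β = 1 − |0.219 − 0.040| = 1 − 0.179 = 0.821
α ∧ (¬α ≡ β) = min(0.781, 0.821) = 0.781
¬γ ≡ (α ∧ (¬α ≡ β)) = 1 − |0.860 − 0.781| = 1 − 0.079 = 0.921
(((α ≡ β) ≡ (α ≡ β)) ≡ β) ≡ (¬γ ≡ (α ∧ (¬α ≡ β))) = 1 − |0.040 − 0.921| = 1 − 0.881 = 0.119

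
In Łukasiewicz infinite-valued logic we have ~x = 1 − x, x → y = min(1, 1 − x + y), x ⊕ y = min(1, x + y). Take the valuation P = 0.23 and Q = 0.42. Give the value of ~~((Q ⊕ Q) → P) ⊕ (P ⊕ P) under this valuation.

0.85

Q ⊕ Q = min(1, 0.42 + 0.42) = min(1, 0.84) = 0.84
(Q ⊕ Q) → P = min(1, 1 − 0.84 + 0.23) = min(1, 0.39) = 0.39
~((Q ⊕ Q) → P) = 1 − 0.39 = 0.61
~~((Q ⊕ Q) → P) = 1 − 0.61 = 0.39
P ⊕ P = min(1, 0.23 + 0.23) = min(1, 0.46) = 0.46
~~((Q ⊕ Q) → P) ⊕ (P ⊕ P) = min(1, 0.39 + 0.46) = min(1, 0.85) = 0.85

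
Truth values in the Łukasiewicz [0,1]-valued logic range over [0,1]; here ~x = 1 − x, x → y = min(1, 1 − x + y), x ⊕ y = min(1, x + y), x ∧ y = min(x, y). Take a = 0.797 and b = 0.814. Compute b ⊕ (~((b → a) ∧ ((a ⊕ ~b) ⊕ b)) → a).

b → a = min(1, 1 − 0.814 + 0.797) = min(1, 0.983) = 0.983
~b = 1 − 0.814 = 0.186
a ⊕ ~b = min(1, 0.797 + 0.186) = min(1, 0.983) = 0.983
(a ⊕ ~b) ⊕ b = min(1, 0.983 + 0.814) = min(1, 1.797) = 1.000
(b → a) ∧ ((a ⊕ ~b) ⊕ b) = min(0.983, 1.000) = 0.983
~((b → a) ∧ ((a ⊕ ~b) ⊕ b)) = 1 − 0.983 = 0.017
~((b → a) ∧ ((a ⊕ ~b) ⊕ b)) → a = min(1, 1 − 0.017 + 0.797) = min(1, 1.780) = 1.000
b ⊕ (~((b → a) ∧ ((a ⊕ ~b) ⊕ b)) → a) = min(1, 0.814 + 1.000) = min(1, 1.814) = 1.000

1.000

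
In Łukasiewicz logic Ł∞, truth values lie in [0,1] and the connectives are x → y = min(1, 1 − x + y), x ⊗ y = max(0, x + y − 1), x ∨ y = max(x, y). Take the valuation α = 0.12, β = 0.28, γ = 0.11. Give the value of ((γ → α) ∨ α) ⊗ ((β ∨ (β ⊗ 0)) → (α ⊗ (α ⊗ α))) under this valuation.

0.72

γ → α = min(1, 1 − 0.11 + 0.12) = min(1, 1.01) = 1.00
(γ → α) ∨ α = max(1.00, 0.12) = 1.00
β ⊗ 0 = max(0, 0.28 + 0.00 − 1) = max(0, -0.72) = 0.00
β ∨ (β ⊗ 0) = max(0.28, 0.00) = 0.28
α ⊗ α = max(0, 0.12 + 0.12 − 1) = max(0, -0.76) = 0.00
α ⊗ (α ⊗ α) = max(0, 0.12 + 0.00 − 1) = max(0, -0.88) = 0.00
(β ∨ (β ⊗ 0)) → (α ⊗ (α ⊗ α)) = min(1, 1 − 0.28 + 0.00) = min(1, 0.72) = 0.72
((γ → α) ∨ α) ⊗ ((β ∨ (β ⊗ 0)) → (α ⊗ (α ⊗ α))) = max(0, 1.00 + 0.72 − 1) = max(0, 0.72) = 0.72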